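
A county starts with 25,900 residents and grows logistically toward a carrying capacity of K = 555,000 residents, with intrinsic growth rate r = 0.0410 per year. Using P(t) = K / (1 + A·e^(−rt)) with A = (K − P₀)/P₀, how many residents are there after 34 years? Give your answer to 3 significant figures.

A = (555000 − 25900)/25900 = 20.42857
P(34) = 555000 / (1 + 20.42857·e^(−0.041·34)) = 555000 / (1 + 20.42857·0.248081)
= 555000 / 6.06794 ≈ 91464.31

≈ 91,500 residents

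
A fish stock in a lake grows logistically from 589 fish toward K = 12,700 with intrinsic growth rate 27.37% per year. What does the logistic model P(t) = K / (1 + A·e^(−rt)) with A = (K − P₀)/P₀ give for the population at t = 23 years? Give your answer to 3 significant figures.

A = (12700 − 589)/589 = 20.56197
P(23) = 12700 / (1 + 20.56197·e^(−0.2737·23)) = 12700 / (1 + 20.56197·0.001845)
= 12700 / 1.03794 ≈ 12235.73

≈ 12,200 fish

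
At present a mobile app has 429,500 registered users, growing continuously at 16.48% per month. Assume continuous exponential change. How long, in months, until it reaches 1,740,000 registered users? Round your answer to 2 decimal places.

1740000 = 429500 · e^(0.1648·t)
t = ln(1740000/429500) / 0.1648 = ln(4.05122) / 0.1648 = 1.39902 / 0.1648

t ≈ 8.49 months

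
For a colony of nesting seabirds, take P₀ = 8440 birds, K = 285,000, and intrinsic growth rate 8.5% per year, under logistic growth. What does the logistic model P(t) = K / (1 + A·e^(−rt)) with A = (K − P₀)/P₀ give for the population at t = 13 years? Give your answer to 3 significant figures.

A = (285000 − 8440)/8440 = 32.76777
P(13) = 285000 / (1 + 32.76777·e^(−0.085·13)) = 285000 / (1 + 32.76777·0.331211)
= 285000 / 11.85304 ≈ 24044.46

≈ 24,000 birds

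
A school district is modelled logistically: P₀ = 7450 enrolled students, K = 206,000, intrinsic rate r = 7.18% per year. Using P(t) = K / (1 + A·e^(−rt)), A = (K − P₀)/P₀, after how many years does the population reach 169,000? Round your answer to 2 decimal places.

A = (206000 − 7450)/7450 = 26.65101
169000 = 206000/(1 + 26.65101·e^(−0.0718t)) → 1 + 26.65101·e^(−0.0718t) = 1.21893
e^(−0.0718t) = 0.008215 → t = ln(121.73027)/0.0718 = 4.80181/0.0718

t ≈ 66.88 years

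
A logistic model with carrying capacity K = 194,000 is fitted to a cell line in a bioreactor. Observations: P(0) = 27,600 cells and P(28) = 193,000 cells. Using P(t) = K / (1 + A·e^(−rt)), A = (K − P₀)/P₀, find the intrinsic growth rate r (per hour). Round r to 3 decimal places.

r ≈ 0.252 per hour

A = (194000 − 27600)/27600 = 6.02899
193000 = 194000/(1 + 6.02899·e^(−r·28)) → e^(−28r) = (1.00518 − 1)/6.02899 = 0.000859
r = −ln(0.000859)/28 = 7.05927/28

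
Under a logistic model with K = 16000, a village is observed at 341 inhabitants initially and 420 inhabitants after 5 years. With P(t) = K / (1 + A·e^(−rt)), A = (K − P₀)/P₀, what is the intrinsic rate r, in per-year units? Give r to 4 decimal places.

r ≈ 0.0427 per year

A = (16000 − 341)/341 = 45.92082
420 = 16000/(1 + 45.92082·e^(−r·5)) → e^(−5r) = (38.09524 − 1)/45.92082 = 0.807809
r = −ln(0.807809)/5 = 0.21343/5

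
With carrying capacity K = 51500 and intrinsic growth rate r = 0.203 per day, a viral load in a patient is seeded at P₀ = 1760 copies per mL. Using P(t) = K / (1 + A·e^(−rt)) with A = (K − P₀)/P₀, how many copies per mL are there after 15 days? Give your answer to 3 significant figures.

A = (51500 − 1760)/1760 = 28.26136
P(15) = 51500 / (1 + 28.26136·e^(−0.203·15)) = 51500 / (1 + 28.26136·0.047596)
= 51500 / 2.34514 ≈ 21960.34

≈ 22,000 copies per mL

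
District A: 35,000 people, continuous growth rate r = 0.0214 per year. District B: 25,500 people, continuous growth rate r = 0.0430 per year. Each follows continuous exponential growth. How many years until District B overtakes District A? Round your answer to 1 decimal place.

35000·e^(0.0214t) = 25500·e^(0.043t)
35000/25500 = e^((0.043 − 0.0214)t) → ln(1.37255) = 0.0216·t
t = 0.31667 / 0.0216

t ≈ 14.7 years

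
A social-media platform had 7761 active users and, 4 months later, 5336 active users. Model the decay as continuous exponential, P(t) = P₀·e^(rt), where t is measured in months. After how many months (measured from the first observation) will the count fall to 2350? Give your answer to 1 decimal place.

t ≈ 12.8 months

r = ln(5336/7761) / 4 ≈ -0.093659 per month
t = ln(2350/7761) / r = -1.1947 / -0.093659 ≈ 12.756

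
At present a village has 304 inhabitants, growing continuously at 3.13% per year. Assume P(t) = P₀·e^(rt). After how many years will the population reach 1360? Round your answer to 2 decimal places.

t ≈ 47.87 years

1360 = 304 · e^(0.0313·t)
t = ln(1360/304) / 0.0313 = ln(4.47368) / 0.0313 = 1.49821 / 0.0313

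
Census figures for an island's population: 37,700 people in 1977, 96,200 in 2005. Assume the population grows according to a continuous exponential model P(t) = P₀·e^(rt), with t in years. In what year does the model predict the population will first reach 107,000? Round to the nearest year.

year 2008

r = ln(96200/37700) / 28 = 0.93677/28 ≈ 0.033456 per year
t = ln(107000/37700) / r = 1.04317/0.033456 ≈ 31.18 years after 1977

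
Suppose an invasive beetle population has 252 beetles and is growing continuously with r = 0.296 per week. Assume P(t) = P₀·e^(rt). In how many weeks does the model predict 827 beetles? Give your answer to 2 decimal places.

827 = 252 · e^(0.296·t)
t = ln(827/252) / 0.296 = ln(3.28175) / 0.296 = 1.18838 / 0.296

t ≈ 4.01 weeks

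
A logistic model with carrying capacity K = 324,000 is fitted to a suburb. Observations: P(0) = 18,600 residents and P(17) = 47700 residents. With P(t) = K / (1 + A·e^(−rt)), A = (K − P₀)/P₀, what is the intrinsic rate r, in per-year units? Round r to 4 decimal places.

A = (324000 − 18600)/18600 = 16.41935
47700 = 324000/(1 + 16.41935·e^(−r·17)) → e^(−17r) = (6.79245 − 1)/16.41935 = 0.352782
r = −ln(0.352782)/17 = 1.0419/17

r ≈ 0.0613 per year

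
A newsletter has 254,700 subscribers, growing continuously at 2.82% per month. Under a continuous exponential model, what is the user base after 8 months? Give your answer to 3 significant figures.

≈ 319,000 subscribers

P(8) = 254700 · e^(0.0282·8) = 254700 · e^(0.2256)
= 254700 · 1.25307 ≈ 319158.03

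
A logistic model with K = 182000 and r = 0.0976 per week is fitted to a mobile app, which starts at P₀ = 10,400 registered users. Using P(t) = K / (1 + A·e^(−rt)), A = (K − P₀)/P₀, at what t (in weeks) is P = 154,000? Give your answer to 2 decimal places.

t ≈ 46.19 weeks

A = (182000 − 10400)/10400 = 16.5
154000 = 182000/(1 + 16.5·e^(−0.0976t)) → 1 + 16.5·e^(−0.0976t) = 1.18182
e^(−0.0976t) = 0.011019 → t = ln(90.75)/0.0976 = 4.50811/0.0976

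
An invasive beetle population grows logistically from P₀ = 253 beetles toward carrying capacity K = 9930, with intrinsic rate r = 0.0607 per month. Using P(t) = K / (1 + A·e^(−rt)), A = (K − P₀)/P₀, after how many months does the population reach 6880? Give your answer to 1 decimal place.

t ≈ 73.4 months

A = (9930 − 253)/253 = 38.24901
6880 = 9930/(1 + 38.24901·e^(−0.0607t)) → 1 + 38.24901·e^(−0.0607t) = 1.44331
e^(−0.0607t) = 0.01159 → t = ln(86.27974)/0.0607 = 4.45759/0.0607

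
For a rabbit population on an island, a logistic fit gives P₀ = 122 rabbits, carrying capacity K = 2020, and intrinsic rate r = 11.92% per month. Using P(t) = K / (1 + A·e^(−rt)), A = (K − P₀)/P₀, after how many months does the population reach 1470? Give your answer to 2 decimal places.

t ≈ 31.27 months

A = (2020 − 122)/122 = 15.55738
1470 = 2020/(1 + 15.55738·e^(−0.1192t)) → 1 + 15.55738·e^(−0.1192t) = 1.37415
e^(−0.1192t) = 0.02405 → t = ln(41.58063)/0.1192 = 3.72763/0.1192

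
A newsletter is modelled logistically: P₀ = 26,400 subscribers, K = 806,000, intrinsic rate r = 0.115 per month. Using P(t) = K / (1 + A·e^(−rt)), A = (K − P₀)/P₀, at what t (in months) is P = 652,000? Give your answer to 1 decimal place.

t ≈ 42.0 months

A = (806000 − 26400)/26400 = 29.5303
652000 = 806000/(1 + 29.5303·e^(−0.115t)) → 1 + 29.5303·e^(−0.115t) = 1.2362
e^(−0.115t) = 0.007998 → t = ln(125.0244)/0.115 = 4.82851/0.115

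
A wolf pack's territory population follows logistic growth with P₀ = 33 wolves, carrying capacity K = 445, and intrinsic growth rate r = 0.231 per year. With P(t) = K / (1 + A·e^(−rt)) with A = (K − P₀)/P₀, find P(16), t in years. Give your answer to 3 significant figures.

≈ 340 wolves

A = (445 − 33)/33 = 12.48485
P(16) = 445 / (1 + 12.48485·e^(−0.231·16)) = 445 / (1 + 12.48485·0.024823)
= 445 / 1.30991 ≈ 339.72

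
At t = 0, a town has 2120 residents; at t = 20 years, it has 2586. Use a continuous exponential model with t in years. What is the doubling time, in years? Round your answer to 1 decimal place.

doubling time ≈ 69.8 years

r = ln(2586/2120) / 20 = ln(1.21981) / 20 ≈ 0.009935 per year
doubling time = ln 2 / |r| = 0.69315 / 0.009935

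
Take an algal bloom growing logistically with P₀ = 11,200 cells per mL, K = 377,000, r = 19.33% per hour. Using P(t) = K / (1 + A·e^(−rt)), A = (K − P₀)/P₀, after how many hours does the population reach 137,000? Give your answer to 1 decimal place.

t ≈ 15.1 hours

A = (377000 − 11200)/11200 = 32.66071
137000 = 377000/(1 + 32.66071·e^(−0.1933t)) → 1 + 32.66071·e^(−0.1933t) = 2.75182
e^(−0.1933t) = 0.053637 → t = ln(18.64382)/0.1933 = 2.92551/0.1933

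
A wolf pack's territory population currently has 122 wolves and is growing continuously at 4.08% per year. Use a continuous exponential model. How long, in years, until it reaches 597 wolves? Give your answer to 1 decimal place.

t ≈ 38.9 years

597 = 122 · e^(0.0408·t)
t = ln(597/122) / 0.0408 = ln(4.89344) / 0.0408 = 1.5879 / 0.0408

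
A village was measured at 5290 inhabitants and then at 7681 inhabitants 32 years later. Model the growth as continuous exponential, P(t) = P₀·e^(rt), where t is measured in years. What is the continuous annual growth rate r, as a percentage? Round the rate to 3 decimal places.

7681 = 5290 · e^(r·32)
e^(32r) = 7681/5290 = 1.45198
r = ln(1.45198) / 32 = 0.37293 / 32

r ≈ 1.165% per year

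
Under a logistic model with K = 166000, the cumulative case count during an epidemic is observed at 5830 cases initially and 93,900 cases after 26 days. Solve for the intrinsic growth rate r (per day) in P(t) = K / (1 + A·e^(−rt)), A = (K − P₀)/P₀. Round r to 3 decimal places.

A = (166000 − 5830)/5830 = 27.47341
93900 = 166000/(1 + 27.47341·e^(−r·26)) → e^(−26r) = (1.76784 − 1)/27.47341 = 0.027948
r = −ln(0.027948)/26 = 3.5774/26

r ≈ 0.138 per day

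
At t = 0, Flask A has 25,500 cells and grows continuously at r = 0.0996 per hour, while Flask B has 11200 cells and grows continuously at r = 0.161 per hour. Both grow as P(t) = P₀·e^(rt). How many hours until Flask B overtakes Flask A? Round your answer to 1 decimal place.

25500·e^(0.0996t) = 11200·e^(0.161t)
25500/11200 = e^((0.161 − 0.0996)t) → ln(2.27679) = 0.0614·t
t = 0.82276 / 0.0614

t ≈ 13.4 hours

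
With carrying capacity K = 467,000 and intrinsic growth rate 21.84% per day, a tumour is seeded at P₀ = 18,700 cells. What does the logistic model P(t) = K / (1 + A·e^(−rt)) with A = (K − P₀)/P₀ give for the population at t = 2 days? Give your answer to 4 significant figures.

≈ 28,320 cells

A = (467000 − 18700)/18700 = 23.97326
P(2) = 467000 / (1 + 23.97326·e^(−0.2184·2)) = 467000 / (1 + 23.97326·0.646101)
= 467000 / 16.48914 ≈ 28321.67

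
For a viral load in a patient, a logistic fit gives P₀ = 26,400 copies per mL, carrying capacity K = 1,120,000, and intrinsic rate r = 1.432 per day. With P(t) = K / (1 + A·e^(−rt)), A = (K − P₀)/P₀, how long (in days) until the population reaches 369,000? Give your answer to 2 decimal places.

A = (1120000 − 26400)/26400 = 41.42424
369000 = 1120000/(1 + 41.42424·e^(−1.432t)) → 1 + 41.42424·e^(−1.432t) = 3.03523
e^(−1.432t) = 0.049131 → t = ln(20.35359)/1.432 = 3.01326/1.432

t ≈ 2.10 days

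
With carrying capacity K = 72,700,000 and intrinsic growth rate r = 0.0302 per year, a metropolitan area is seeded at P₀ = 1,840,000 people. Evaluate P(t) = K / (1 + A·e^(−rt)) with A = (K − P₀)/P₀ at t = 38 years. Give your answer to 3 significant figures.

≈ 5,500,000 people

A = (72700000 − 1840000)/1840000 = 38.51087
P(38) = 72700000 / (1 + 38.51087·e^(−0.0302·38)) = 72700000 / (1 + 38.51087·0.317398)
= 72700000 / 13.22326 ≈ 5497888.66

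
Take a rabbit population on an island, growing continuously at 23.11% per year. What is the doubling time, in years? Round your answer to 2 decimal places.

doubling time ≈ 3.00 years

doubling time = ln(2) / |r| = 0.69315 / 0.2311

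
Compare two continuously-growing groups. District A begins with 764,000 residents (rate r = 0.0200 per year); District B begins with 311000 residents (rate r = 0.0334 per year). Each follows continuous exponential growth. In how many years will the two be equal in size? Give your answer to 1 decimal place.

t ≈ 67.1 years

764000·e^(0.02t) = 311000·e^(0.0334t)
764000/311000 = e^((0.0334 − 0.02)t) → ln(2.45659) = 0.0134·t
t = 0.89877 / 0.0134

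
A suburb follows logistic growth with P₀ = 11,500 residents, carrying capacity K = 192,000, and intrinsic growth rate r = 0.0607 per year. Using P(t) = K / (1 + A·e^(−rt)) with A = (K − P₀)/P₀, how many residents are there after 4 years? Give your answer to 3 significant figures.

≈ 14,400 residents

A = (192000 − 11500)/11500 = 15.69565
P(4) = 192000 / (1 + 15.69565·e^(−0.0607·4)) = 192000 / (1 + 15.69565·0.784428)
= 192000 / 13.31212 ≈ 14422.95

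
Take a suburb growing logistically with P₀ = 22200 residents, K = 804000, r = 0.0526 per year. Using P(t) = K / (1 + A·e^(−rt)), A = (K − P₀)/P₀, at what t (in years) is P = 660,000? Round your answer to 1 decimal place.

A = (804000 − 22200)/22200 = 35.21622
660000 = 804000/(1 + 35.21622·e^(−0.0526t)) → 1 + 35.21622·e^(−0.0526t) = 1.21818
e^(−0.0526t) = 0.006195 → t = ln(161.40766)/0.0526 = 5.08393/0.0526

t ≈ 96.7 years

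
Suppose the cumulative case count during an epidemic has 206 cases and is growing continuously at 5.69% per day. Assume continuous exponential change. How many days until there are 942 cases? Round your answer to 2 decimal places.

942 = 206 · e^(0.0569·t)
t = ln(942/206) / 0.0569 = ln(4.57282) / 0.0569 = 1.52013 / 0.0569

t ≈ 26.72 days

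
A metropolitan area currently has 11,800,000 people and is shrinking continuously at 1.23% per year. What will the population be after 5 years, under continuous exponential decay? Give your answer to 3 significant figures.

≈ 11,100,000 people

P(5) = 11800000 · e^(-0.0123·5) = 11800000 · e^(-0.0615)
= 11800000 · 0.94035 ≈ 11096164.76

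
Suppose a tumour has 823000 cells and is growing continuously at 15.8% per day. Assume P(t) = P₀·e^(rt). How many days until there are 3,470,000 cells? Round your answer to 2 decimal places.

t ≈ 9.11 days

3470000 = 823000 · e^(0.158·t)
t = ln(3470000/823000) / 0.158 = ln(4.21628) / 0.158 = 1.43895 / 0.158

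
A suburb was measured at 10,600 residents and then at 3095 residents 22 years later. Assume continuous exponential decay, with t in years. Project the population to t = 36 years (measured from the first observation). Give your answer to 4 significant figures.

r = ln(3095/10600) / 22 ≈ -0.055958 per year
P(36) = 10600 · e^(-0.055958·36) = 10600 · 0.13339 ≈ 1413.94

≈ 1,414 residents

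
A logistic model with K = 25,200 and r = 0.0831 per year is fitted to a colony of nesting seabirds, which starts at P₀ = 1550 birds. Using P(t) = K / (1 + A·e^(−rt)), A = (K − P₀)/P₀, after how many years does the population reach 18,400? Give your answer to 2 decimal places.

t ≈ 44.77 years

A = (25200 − 1550)/1550 = 15.25806
18400 = 25200/(1 + 15.25806·e^(−0.0831t)) → 1 + 15.25806·e^(−0.0831t) = 1.36957
e^(−0.0831t) = 0.024221 → t = ln(41.28653)/0.0831 = 3.72054/0.0831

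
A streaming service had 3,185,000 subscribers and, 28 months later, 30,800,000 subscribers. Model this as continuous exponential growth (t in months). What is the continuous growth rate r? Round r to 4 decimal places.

r ≈ 0.0810 per month

30800000 = 3185000 · e^(r·28)
e^(28r) = 30800000/3185000 = 9.67033
r = ln(9.67033) / 28 = 2.26906 / 28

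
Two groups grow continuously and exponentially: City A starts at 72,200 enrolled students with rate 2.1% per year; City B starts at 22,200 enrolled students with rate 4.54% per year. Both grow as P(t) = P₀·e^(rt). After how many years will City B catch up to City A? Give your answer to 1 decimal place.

72200·e^(0.021t) = 22200·e^(0.0454t)
72200/22200 = e^((0.0454 − 0.021)t) → ln(3.25225) = 0.0244·t
t = 1.17935 / 0.0244

t ≈ 48.3 years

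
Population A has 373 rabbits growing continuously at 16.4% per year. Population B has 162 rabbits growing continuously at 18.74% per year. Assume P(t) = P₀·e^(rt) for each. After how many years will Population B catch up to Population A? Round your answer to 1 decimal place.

t ≈ 35.6 years

373·e^(0.164t) = 162·e^(0.1874t)
373/162 = e^((0.1874 − 0.164)t) → ln(2.30247) = 0.0234·t
t = 0.83398 / 0.0234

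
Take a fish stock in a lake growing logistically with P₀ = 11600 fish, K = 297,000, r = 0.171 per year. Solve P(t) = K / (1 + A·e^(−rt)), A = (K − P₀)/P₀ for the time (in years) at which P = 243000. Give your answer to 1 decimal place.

A = (297000 − 11600)/11600 = 24.60345
243000 = 297000/(1 + 24.60345·e^(−0.171t)) → 1 + 24.60345·e^(−0.171t) = 1.22222
e^(−0.171t) = 0.009032 → t = ln(110.71552)/0.171 = 4.70696/0.171

t ≈ 27.5 years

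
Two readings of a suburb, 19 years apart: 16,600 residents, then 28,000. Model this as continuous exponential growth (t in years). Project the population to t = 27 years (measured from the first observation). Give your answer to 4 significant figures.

≈ 34,890 residents

r = ln(28000/16600) / 19 ≈ 0.027516 per year
P(27) = 16600 · e^(0.027516·27) = 16600 · 2.10208 ≈ 34894.58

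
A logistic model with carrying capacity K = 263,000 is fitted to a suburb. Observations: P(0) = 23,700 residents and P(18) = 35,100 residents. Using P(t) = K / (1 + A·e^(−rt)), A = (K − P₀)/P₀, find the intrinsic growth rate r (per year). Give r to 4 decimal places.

r ≈ 0.0245 per year

A = (263000 − 23700)/23700 = 10.09705
35100 = 263000/(1 + 10.09705·e^(−r·18)) → e^(−18r) = (7.49288 − 1)/10.09705 = 0.643047
r = −ln(0.643047)/18 = 0.44154/18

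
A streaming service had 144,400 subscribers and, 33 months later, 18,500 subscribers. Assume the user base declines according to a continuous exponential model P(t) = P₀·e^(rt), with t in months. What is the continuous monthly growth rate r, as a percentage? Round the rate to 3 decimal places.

r ≈ -6.227% per month

18500 = 144400 · e^(r·33)
e^(33r) = 18500/144400 = 0.12812
r = ln(0.12812) / 33 = -2.05482 / 33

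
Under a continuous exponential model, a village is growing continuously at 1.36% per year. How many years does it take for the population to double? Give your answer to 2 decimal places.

doubling time = ln(2) / |r| = 0.69315 / 0.0136

doubling time ≈ 50.97 years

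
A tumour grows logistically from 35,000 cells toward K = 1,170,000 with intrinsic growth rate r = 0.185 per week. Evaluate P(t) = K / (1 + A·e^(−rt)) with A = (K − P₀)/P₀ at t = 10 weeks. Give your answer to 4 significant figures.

≈ 191,800 cells

A = (1170000 − 35000)/35000 = 32.42857
P(10) = 1170000 / (1 + 32.42857·e^(−0.185·10)) = 1170000 / (1 + 32.42857·0.157237)
= 1170000 / 6.09898 ≈ 191835.46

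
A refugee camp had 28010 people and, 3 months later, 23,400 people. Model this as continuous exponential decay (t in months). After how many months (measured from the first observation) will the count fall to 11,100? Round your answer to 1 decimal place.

t ≈ 15.4 months

r = ln(23400/28010) / 3 ≈ -0.059942 per month
t = ln(11100/28010) / r = -0.92562 / -0.059942 ≈ 15.442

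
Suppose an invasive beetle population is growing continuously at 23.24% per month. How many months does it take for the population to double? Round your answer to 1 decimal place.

doubling time ≈ 3.0 months

doubling time = ln(2) / |r| = 0.69315 / 0.2324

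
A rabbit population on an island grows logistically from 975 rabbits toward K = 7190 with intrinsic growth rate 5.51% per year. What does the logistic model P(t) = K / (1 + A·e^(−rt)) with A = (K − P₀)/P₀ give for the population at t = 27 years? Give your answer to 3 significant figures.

≈ 2,950 rabbits

A = (7190 − 975)/975 = 6.37436
P(27) = 7190 / (1 + 6.37436·e^(−0.0551·27)) = 7190 / (1 + 6.37436·0.225892)
= 7190 / 2.43991 ≈ 2946.82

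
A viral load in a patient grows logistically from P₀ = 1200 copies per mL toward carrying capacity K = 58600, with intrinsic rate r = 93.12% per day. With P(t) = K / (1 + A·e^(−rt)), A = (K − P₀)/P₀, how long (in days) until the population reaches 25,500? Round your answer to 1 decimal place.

t ≈ 3.9 days

A = (58600 − 1200)/1200 = 47.83333
25500 = 58600/(1 + 47.83333·e^(−0.9312t)) → 1 + 47.83333·e^(−0.9312t) = 2.29804
e^(−0.9312t) = 0.027137 → t = ln(36.85045)/0.9312 = 3.60687/0.9312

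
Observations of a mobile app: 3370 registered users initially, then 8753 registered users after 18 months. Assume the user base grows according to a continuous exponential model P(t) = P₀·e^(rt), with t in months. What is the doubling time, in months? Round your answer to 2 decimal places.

r = ln(8753/3370) / 18 = ln(2.59733) / 18 ≈ 0.053027 per month
doubling time = ln 2 / |r| = 0.69315 / 0.053027

doubling time ≈ 13.07 months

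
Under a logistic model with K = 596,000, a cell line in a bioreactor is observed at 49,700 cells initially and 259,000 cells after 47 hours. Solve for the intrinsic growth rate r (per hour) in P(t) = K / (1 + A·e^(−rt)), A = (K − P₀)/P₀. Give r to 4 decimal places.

r ≈ 0.0454 per hour

A = (596000 − 49700)/49700 = 10.99195
259000 = 596000/(1 + 10.99195·e^(−r·47)) → e^(−47r) = (2.30116 − 1)/10.99195 = 0.118374
r = −ln(0.118374)/47 = 2.13391/47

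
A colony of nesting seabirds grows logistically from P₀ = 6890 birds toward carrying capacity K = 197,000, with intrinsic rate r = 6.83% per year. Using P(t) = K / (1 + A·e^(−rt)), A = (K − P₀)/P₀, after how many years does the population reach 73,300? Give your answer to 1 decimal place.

t ≈ 40.9 years

A = (197000 − 6890)/6890 = 27.59216
73300 = 197000/(1 + 27.59216·e^(−0.0683t)) → 1 + 27.59216·e^(−0.0683t) = 2.68759
e^(−0.0683t) = 0.061162 → t = ln(16.35009)/0.0683 = 2.79423/0.0683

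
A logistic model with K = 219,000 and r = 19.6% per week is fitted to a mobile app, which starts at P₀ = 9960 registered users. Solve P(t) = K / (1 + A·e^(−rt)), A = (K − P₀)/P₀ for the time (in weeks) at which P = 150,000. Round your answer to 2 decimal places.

A = (219000 − 9960)/9960 = 20.98795
150000 = 219000/(1 + 20.98795·e^(−0.196t)) → 1 + 20.98795·e^(−0.196t) = 1.46
e^(−0.196t) = 0.021917 → t = ln(45.62598)/0.196 = 3.82048/0.196

t ≈ 19.49 weeks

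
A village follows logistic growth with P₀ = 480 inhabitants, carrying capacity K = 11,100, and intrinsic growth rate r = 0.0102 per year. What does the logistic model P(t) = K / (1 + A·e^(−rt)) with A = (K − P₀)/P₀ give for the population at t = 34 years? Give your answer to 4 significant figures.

≈ 667.0 inhabitants

A = (11100 − 480)/480 = 22.125
P(34) = 11100 / (1 + 22.125·e^(−0.0102·34)) = 11100 / (1 + 22.125·0.706947)
= 11100 / 16.6412 ≈ 667.02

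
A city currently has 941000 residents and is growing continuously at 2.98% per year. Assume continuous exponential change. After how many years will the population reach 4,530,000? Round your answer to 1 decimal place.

4530000 = 941000 · e^(0.0298·t)
t = ln(4530000/941000) / 0.0298 = ln(4.81403) / 0.0298 = 1.57153 / 0.0298

t ≈ 52.7 years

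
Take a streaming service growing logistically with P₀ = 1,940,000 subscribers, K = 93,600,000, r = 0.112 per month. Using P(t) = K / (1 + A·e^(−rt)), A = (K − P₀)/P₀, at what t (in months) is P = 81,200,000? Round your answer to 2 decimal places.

A = (93600000 − 1940000)/1940000 = 47.24742
81200000 = 93600000/(1 + 47.24742·e^(−0.112t)) → 1 + 47.24742·e^(−0.112t) = 1.15271
e^(−0.112t) = 0.003232 → t = ln(309.39441)/0.112 = 5.73462/0.112

t ≈ 51.20 months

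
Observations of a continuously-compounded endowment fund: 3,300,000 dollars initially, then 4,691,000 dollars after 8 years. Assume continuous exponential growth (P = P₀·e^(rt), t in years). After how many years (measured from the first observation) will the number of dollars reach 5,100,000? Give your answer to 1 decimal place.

r = ln(4691000/3300000) / 8 ≈ 0.043965 per year
t = ln(5100000/3300000) / r = 0.43532 / 0.043965 ≈ 9.901

t ≈ 9.9 years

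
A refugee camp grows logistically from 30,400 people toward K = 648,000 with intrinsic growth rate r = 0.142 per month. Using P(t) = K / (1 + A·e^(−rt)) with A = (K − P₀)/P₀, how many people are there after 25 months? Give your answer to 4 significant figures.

≈ 409,200 people

A = (648000 − 30400)/30400 = 20.31579
P(25) = 648000 / (1 + 20.31579·e^(−0.142·25)) = 648000 / (1 + 20.31579·0.028725)
= 648000 / 1.58356 ≈ 409203.61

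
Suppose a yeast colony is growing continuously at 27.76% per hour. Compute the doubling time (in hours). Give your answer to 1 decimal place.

doubling time = ln(2) / |r| = 0.69315 / 0.2776

doubling time ≈ 2.5 hours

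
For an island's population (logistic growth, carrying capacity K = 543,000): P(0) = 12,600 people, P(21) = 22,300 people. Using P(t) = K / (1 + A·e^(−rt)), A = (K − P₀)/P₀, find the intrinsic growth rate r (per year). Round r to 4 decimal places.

A = (543000 − 12600)/12600 = 42.09524
22300 = 543000/(1 + 42.09524·e^(−r·21)) → e^(−21r) = (24.34978 − 1)/42.09524 = 0.554689
r = −ln(0.554689)/21 = 0.58935/21

r ≈ 0.0281 per year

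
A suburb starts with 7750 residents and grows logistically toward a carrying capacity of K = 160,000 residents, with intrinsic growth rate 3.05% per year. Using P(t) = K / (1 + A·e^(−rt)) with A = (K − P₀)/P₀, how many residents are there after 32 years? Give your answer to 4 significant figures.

≈ 19,040 residents

A = (160000 − 7750)/7750 = 19.64516
P(32) = 160000 / (1 + 19.64516·e^(−0.0305·32)) = 160000 / (1 + 19.64516·0.376815)
= 160000 / 8.4026 ≈ 19041.73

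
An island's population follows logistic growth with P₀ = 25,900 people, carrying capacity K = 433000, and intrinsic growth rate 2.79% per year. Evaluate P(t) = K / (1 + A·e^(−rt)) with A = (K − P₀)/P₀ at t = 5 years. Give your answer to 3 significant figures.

A = (433000 − 25900)/25900 = 15.71815
P(5) = 433000 / (1 + 15.71815·e^(−0.0279·5)) = 433000 / (1 + 15.71815·0.869793)
= 433000 / 14.67153 ≈ 29512.93

≈ 29,500 people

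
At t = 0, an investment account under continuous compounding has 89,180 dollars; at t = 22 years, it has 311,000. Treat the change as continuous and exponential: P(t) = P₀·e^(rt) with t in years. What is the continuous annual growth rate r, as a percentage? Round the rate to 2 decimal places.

r ≈ 5.68% per year

311000 = 89180 · e^(r·22)
e^(22r) = 311000/89180 = 3.48733
r = ln(3.48733) / 22 = 1.24914 / 22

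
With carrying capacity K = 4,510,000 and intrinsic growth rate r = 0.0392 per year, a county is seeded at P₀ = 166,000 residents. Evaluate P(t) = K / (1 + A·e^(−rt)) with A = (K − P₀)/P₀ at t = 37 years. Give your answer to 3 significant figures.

A = (4510000 − 166000)/166000 = 26.16867
P(37) = 4510000 / (1 + 26.16867·e^(−0.0392·37)) = 4510000 / (1 + 26.16867·0.234476)
= 4510000 / 7.13594 ≈ 632012.16

≈ 632,000 residents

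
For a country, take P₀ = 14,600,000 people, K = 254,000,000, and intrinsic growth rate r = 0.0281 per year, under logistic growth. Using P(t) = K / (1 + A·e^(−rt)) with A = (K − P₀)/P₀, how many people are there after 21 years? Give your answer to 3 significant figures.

A = (254000000 − 14600000)/14600000 = 16.39726
P(21) = 254000000 / (1 + 16.39726·e^(−0.0281·21)) = 254000000 / (1 + 16.39726·0.554272)
= 254000000 / 10.08854 ≈ 25177082.45

≈ 25,200,000 people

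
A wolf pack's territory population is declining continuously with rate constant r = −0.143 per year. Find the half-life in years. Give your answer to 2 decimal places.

half-life = ln(2) / |r| = 0.69315 / 0.143

half-life ≈ 4.85 years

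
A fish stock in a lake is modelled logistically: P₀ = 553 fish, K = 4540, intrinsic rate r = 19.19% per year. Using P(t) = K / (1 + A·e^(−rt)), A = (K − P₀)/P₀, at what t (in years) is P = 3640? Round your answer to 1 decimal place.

t ≈ 17.6 years

A = (4540 − 553)/553 = 7.20976
3640 = 4540/(1 + 7.20976·e^(−0.1919t)) → 1 + 7.20976·e^(−0.1919t) = 1.24725
e^(−0.1919t) = 0.034294 → t = ln(29.15949)/0.1919 = 3.37278/0.1919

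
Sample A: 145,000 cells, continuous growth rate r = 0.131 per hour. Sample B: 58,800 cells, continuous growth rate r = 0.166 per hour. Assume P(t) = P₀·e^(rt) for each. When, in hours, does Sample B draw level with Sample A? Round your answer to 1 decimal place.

t ≈ 25.8 hours

145000·e^(0.131t) = 58800·e^(0.166t)
145000/58800 = e^((0.166 − 0.131)t) → ln(2.46599) = 0.035·t
t = 0.90259 / 0.035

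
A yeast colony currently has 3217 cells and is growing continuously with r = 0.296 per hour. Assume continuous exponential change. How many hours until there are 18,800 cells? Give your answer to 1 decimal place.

18800 = 3217 · e^(0.296·t)
t = ln(18800/3217) / 0.296 = ln(5.84395) / 0.296 = 1.76541 / 0.296

t ≈ 6.0 hours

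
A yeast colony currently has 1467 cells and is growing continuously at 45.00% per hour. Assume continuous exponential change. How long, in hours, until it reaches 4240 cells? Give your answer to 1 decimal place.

4240 = 1467 · e^(0.45·t)
t = ln(4240/1467) / 0.45 = ln(2.89025) / 0.45 = 1.06134 / 0.45

t ≈ 2.4 hours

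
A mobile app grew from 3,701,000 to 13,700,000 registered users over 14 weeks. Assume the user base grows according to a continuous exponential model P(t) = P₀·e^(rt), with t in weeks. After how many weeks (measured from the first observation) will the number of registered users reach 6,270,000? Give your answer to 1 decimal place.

r = ln(13700000/3701000) / 14 ≈ 0.093485 per week
t = ln(6270000/3701000) / r = 0.52717 / 0.093485 ≈ 5.639

t ≈ 5.6 weeks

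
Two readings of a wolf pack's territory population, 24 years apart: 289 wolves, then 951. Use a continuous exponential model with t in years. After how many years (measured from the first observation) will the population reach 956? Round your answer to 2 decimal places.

r = ln(951/289) / 24 ≈ 0.049629 per year
t = ln(956/289) / r = 1.19633 / 0.049629 ≈ 24.106

t ≈ 24.11 years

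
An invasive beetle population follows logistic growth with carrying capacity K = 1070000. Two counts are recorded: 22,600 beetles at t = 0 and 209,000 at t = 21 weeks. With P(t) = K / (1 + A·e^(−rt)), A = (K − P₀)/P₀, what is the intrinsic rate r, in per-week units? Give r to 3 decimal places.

r ≈ 0.115 per week

A = (1070000 − 22600)/22600 = 46.34513
209000 = 1070000/(1 + 46.34513·e^(−r·21)) → e^(−21r) = (5.11962 − 1)/46.34513 = 0.08889
r = −ln(0.08889)/21 = 2.42036/21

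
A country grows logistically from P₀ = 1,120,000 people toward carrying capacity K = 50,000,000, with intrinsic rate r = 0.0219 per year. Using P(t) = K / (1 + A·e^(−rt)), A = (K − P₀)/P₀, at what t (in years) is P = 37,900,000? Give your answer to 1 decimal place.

A = (50000000 − 1120000)/1120000 = 43.64286
37900000 = 50000000/(1 + 43.64286·e^(−0.0219t)) → 1 + 43.64286·e^(−0.0219t) = 1.31926
e^(−0.0219t) = 0.007315 → t = ln(136.69953)/0.0219 = 4.91779/0.0219

t ≈ 224.6 years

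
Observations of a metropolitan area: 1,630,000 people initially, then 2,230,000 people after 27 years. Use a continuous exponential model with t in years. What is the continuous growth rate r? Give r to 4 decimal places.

r ≈ 0.0116 per year

2230000 = 1630000 · e^(r·27)
e^(27r) = 2230000/1630000 = 1.3681
r = ln(1.3681) / 27 = 0.31342 / 27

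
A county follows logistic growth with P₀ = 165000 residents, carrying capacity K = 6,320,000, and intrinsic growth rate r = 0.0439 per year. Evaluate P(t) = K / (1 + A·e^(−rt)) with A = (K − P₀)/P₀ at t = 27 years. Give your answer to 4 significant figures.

≈ 509,600 residents

A = (6320000 − 165000)/165000 = 37.30303
P(27) = 6320000 / (1 + 37.30303·e^(−0.0439·27)) = 6320000 / (1 + 37.30303·0.305654)
= 6320000 / 12.40184 ≈ 509601.89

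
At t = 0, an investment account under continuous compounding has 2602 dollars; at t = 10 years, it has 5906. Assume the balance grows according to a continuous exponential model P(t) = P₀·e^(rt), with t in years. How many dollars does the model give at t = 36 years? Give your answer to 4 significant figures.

≈ 49,760 dollars

r = ln(5906/2602) / 10 ≈ 0.081969 per year
P(36) = 2602 · e^(0.081969·36) = 2602 · 19.12274 ≈ 49757.37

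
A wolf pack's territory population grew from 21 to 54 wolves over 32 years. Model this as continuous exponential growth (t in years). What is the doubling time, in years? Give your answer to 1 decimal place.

doubling time ≈ 23.5 years

r = ln(54/21) / 32 = ln(2.57143) / 32 ≈ 0.029514 per year
doubling time = ln 2 / |r| = 0.69315 / 0.029514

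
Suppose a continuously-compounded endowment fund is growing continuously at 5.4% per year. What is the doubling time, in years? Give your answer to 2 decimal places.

doubling time ≈ 12.84 years

doubling time = ln(2) / |r| = 0.69315 / 0.054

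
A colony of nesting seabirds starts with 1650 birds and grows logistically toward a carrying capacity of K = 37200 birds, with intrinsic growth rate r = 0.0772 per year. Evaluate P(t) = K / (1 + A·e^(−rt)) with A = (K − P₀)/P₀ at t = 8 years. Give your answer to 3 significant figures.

≈ 2,950 birds

A = (37200 − 1650)/1650 = 21.54545
P(8) = 37200 / (1 + 21.54545·e^(−0.0772·8)) = 37200 / (1 + 21.54545·0.539237)
= 37200 / 12.61811 ≈ 2948.14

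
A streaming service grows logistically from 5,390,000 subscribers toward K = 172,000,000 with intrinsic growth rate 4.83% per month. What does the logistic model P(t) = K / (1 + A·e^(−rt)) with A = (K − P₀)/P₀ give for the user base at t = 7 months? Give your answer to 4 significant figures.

≈ 7,464,000 subscribers

A = (172000000 − 5390000)/5390000 = 30.91095
P(7) = 172000000 / (1 + 30.91095·e^(−0.0483·7)) = 172000000 / (1 + 30.91095·0.713124)
= 172000000 / 23.04334 ≈ 7464196.79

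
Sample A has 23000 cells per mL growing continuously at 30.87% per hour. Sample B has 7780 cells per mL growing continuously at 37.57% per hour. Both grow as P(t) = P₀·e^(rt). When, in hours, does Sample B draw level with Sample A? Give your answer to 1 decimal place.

t ≈ 16.2 hours

23000·e^(0.3087t) = 7780·e^(0.3757t)
23000/7780 = e^((0.3757 − 0.3087)t) → ln(2.9563) = 0.067·t
t = 1.08394 / 0.067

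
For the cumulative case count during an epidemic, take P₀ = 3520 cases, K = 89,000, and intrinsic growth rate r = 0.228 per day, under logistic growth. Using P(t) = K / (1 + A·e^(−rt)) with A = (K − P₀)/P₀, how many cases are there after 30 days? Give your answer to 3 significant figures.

A = (89000 − 3520)/3520 = 24.28409
P(30) = 89000 / (1 + 24.28409·e^(−0.228·30)) = 89000 / (1 + 24.28409·0.00107)
= 89000 / 1.02599 ≈ 86745.78

≈ 86,700 cases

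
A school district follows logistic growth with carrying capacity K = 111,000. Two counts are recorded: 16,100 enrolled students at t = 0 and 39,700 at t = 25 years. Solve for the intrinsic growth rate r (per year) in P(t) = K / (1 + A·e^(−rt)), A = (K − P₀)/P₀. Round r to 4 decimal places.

r ≈ 0.0475 per year

A = (111000 − 16100)/16100 = 5.89441
39700 = 111000/(1 + 5.89441·e^(−r·25)) → e^(−25r) = (2.79597 − 1)/5.89441 = 0.30469
r = −ln(0.30469)/25 = 1.18846/25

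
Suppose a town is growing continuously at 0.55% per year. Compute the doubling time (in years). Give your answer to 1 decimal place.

doubling time = ln(2) / |r| = 0.69315 / 0.0055

doubling time ≈ 126.0 years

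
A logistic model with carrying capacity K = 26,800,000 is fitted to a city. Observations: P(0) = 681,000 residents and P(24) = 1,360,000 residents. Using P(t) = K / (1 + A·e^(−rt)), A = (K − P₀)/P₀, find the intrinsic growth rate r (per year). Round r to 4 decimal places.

r ≈ 0.0299 per year

A = (26800000 − 681000)/681000 = 38.35389
1360000 = 26800000/(1 + 38.35389·e^(−r·24)) → e^(−24r) = (19.70588 − 1)/38.35389 = 0.487718
r = −ln(0.487718)/24 = 0.71802/24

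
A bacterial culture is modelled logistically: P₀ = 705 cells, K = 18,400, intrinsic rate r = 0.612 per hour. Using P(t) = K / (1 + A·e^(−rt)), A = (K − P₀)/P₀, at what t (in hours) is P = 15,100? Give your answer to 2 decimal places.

A = (18400 − 705)/705 = 25.09929
15100 = 18400/(1 + 25.09929·e^(−0.612t)) → 1 + 25.09929·e^(−0.612t) = 1.21854
e^(−0.612t) = 0.008707 → t = ln(114.84827)/0.612 = 4.74361/0.612

t ≈ 7.75 hours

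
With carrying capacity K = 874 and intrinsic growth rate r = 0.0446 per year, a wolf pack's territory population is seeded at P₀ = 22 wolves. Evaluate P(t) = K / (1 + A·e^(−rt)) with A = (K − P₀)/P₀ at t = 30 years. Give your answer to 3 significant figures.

A = (874 − 22)/22 = 38.72727
P(30) = 874 / (1 + 38.72727·e^(−0.0446·30)) = 874 / (1 + 38.72727·0.26237)
= 874 / 11.16087 ≈ 78.31

≈ 78.3 wolves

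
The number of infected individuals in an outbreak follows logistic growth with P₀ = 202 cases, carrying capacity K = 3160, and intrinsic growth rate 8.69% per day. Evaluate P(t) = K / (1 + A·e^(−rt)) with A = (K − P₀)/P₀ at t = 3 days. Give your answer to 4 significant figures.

≈ 257.3 cases

A = (3160 − 202)/202 = 14.64356
P(3) = 3160 / (1 + 14.64356·e^(−0.0869·3)) = 3160 / (1 + 14.64356·0.770512)
= 3160 / 12.28304 ≈ 257.27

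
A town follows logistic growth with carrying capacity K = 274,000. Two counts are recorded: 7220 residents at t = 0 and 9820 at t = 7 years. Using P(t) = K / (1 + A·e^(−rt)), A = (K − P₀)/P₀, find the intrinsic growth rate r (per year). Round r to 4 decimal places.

r ≈ 0.0453 per year

A = (274000 − 7220)/7220 = 36.95014
9820 = 274000/(1 + 36.95014·e^(−r·7)) → e^(−7r) = (27.90224 − 1)/36.95014 = 0.728069
r = −ln(0.728069)/7 = 0.31736/7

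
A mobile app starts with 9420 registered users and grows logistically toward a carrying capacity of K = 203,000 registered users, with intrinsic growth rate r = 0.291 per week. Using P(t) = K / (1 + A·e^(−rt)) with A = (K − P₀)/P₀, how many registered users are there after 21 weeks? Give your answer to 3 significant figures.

≈ 194,000 registered users

A = (203000 − 9420)/9420 = 20.54989
P(21) = 203000 / (1 + 20.54989·e^(−0.291·21)) = 203000 / (1 + 20.54989·0.002218)
= 203000 / 1.04559 ≈ 194149.41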